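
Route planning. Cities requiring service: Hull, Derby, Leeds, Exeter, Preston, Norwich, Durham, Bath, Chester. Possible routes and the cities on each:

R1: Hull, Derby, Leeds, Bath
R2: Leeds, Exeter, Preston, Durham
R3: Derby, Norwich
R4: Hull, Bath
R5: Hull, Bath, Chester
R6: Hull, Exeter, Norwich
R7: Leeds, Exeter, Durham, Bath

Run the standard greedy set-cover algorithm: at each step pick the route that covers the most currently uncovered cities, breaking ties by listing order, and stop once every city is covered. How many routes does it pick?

4

Pick 1: R1 covers 4 new cities (Hull, Derby, Leeds, Bath).
Pick 2: R2 covers 3 new cities (Exeter, Preston, Durham).
Pick 3: R3 covers 1 new cities (Norwich).
Pick 4: R5 covers 1 new cities (Chester).
Greedy uses 4 routes. (The true minimum is 3.)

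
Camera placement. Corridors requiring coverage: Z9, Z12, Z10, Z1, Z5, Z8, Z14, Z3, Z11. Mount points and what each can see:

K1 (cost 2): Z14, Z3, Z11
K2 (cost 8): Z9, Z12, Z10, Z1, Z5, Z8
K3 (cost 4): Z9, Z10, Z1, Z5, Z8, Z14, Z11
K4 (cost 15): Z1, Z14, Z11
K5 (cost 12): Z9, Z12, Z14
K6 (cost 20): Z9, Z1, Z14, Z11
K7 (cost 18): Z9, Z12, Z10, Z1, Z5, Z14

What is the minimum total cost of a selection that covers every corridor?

10

K1, K2 cover every corridor at cost 2 + 8 = 10.
Any cover uses at least 2 camera mounts; among all covering selections none totals below 10.
Greedy by coverage-per-cost would pick K3, K1, K2 for 14 — worse than the optimum 10.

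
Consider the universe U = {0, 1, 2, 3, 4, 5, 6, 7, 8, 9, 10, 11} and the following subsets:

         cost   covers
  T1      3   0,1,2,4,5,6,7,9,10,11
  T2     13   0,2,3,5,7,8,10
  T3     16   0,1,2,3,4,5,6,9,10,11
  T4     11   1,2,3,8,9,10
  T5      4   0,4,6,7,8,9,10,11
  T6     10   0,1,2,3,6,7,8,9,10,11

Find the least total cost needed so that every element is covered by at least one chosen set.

13

T1, T6 cover every element at cost 3 + 10 = 13.
Any cover uses at least 2 sets; among all covering selections none totals below 13.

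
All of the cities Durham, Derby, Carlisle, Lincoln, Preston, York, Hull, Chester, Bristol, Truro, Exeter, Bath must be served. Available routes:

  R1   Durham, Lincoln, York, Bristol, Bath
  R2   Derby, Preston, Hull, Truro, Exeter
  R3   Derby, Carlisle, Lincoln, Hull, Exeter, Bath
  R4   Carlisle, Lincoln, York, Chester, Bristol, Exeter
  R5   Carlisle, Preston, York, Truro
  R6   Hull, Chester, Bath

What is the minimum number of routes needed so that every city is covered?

3

R1, R2, R4 together cover {Durham, Derby, Carlisle, Lincoln, Preston, York, Hull, Chester, Bristol, Truro, Exeter, Bath} — every city.
No 2 of the 6 routes cover everything (all 15 pairs fall short), so 3 is minimum.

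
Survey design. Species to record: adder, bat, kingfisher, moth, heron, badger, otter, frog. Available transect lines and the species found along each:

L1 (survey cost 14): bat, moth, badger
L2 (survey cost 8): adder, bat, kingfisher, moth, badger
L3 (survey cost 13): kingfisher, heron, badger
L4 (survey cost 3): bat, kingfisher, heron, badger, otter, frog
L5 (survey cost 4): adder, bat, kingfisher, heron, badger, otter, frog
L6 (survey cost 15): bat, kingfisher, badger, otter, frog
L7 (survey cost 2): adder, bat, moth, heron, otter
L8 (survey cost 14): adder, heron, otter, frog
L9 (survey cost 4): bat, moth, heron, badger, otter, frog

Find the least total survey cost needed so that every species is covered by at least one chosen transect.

5

L4, L7 cover every species at survey cost 3 + 2 = 5.
Any cover uses at least 2 transects; among all covering selections none totals below 5.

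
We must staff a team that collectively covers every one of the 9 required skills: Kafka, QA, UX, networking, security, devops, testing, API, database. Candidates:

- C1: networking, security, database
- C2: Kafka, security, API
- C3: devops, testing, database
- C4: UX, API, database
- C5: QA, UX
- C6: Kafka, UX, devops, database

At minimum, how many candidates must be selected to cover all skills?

C1, C2, C3, C5 together cover {Kafka, QA, UX, networking, security, devops, testing, API, database} — every skill.
No 3 of the 6 candidates cover everything (all 20 triples fall short), so 4 is minimum.

4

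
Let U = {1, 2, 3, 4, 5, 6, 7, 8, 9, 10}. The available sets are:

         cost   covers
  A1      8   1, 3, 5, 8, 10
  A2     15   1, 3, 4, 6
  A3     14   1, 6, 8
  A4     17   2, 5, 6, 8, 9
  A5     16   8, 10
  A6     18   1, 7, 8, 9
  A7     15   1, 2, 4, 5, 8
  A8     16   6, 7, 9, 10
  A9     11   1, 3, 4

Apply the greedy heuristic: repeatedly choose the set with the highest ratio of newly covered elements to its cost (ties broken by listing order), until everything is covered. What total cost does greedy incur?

Pick 1: A1 adds 5 new (1, 3, 5, 8, 10) at cost 8 (ratio 5/8).
Pick 2: A8 adds 3 new (6, 7, 9) at cost 16 (ratio 3/16).
Pick 3: A7 adds 2 new (2, 4) at cost 15 (ratio 2/15).
Greedy total cost: 8 + 16 + 15 = 39.

39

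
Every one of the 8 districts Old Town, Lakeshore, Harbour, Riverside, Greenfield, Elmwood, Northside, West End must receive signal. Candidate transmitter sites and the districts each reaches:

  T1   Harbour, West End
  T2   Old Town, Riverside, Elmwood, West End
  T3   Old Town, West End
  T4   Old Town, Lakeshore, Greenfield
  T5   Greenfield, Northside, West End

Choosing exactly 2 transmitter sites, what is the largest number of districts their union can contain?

6

Choosing T2, T4 covers {Old Town, Lakeshore, Riverside, Greenfield, Elmwood, West End} — 6 districts.
No choice of 2 transmitter sites does better; here Harbour, Northside are left uncovered.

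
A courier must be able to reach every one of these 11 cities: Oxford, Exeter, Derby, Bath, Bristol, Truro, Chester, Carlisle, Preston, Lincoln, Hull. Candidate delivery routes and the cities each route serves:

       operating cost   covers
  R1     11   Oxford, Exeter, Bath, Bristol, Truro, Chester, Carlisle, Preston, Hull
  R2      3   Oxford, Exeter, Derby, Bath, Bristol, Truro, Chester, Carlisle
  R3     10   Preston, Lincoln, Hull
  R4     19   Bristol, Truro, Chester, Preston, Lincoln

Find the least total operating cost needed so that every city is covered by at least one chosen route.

13

R2, R3 cover every city at operating cost 3 + 10 = 13.
Any cover uses at least 2 routes; among all covering selections none totals below 13.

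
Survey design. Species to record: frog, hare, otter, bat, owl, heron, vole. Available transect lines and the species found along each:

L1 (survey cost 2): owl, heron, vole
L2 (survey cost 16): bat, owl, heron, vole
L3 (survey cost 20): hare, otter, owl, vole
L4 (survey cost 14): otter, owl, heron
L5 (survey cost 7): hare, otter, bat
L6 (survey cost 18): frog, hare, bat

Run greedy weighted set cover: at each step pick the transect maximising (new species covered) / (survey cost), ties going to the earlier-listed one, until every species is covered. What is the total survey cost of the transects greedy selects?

27

Pick 1: L1 adds 3 new (owl, heron, vole) at survey cost 2 (ratio 3/2).
Pick 2: L5 adds 3 new (hare, otter, bat) at survey cost 7 (ratio 3/7).
Pick 3: L6 adds 1 new (frog) at survey cost 18 (ratio 1/18).
Greedy total survey cost: 2 + 7 + 18 = 27.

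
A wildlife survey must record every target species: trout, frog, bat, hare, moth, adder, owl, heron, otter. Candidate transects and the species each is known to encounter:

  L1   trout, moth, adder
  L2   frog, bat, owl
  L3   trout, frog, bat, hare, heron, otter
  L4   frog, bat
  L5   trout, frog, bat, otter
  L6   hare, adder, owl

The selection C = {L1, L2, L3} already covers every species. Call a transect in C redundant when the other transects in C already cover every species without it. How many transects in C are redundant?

Drop L1: moth, adder uncovered — not redundant.
Drop L2: owl uncovered — not redundant.
Drop L3: hare, heron, otter uncovered — not redundant.
None of the transects in C is redundant.

0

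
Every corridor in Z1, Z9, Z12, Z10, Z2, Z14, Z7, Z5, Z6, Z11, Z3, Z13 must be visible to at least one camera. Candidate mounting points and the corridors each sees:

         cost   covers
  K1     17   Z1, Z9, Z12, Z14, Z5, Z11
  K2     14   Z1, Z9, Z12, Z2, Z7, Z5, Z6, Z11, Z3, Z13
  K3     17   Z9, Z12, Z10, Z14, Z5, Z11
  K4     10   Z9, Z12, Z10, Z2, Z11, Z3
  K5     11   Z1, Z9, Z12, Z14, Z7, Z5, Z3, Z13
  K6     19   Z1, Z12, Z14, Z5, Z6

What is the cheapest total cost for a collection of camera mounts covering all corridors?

31

K2, K3 cover every corridor at cost 14 + 17 = 31.
Any cover uses at least 2 camera mounts; among all covering selections none totals below 31.
Greedy by coverage-per-cost would pick K5, K4, K2 for 35 — worse than the optimum 31.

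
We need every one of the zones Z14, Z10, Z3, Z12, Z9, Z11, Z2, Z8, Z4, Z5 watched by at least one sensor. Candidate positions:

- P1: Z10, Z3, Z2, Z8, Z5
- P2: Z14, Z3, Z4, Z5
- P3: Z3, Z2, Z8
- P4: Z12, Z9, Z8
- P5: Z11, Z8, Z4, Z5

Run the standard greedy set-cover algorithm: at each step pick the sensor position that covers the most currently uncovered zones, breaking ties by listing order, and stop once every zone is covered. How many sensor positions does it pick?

4

Pick 1: P1 covers 5 new zones (Z10, Z3, Z2, Z8, Z5).
Pick 2: P2 covers 2 new zones (Z14, Z4).
Pick 3: P4 covers 2 new zones (Z12, Z9).
Pick 4: P5 covers 1 new zones (Z11).
Greedy uses 4 sensor positions.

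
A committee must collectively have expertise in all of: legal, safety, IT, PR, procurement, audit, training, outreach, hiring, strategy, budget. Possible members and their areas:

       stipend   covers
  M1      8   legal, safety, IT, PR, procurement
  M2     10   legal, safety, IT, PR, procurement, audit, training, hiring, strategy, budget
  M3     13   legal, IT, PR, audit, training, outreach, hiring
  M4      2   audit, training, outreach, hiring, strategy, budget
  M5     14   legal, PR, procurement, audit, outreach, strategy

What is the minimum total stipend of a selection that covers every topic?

M1, M4 cover every topic at stipend 8 + 2 = 10.
Any cover uses at least 2 members; among all covering selections none totals below 10.

10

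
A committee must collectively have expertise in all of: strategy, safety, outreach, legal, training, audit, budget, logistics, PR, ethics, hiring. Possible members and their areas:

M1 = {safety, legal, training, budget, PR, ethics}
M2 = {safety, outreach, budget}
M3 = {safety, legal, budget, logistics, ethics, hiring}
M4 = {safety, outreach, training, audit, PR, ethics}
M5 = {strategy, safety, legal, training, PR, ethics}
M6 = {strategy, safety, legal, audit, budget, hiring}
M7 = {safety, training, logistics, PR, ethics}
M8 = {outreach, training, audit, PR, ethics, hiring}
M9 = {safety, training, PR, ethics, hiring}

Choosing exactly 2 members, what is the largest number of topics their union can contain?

10

Choosing M3, M4 covers {safety, outreach, legal, training, audit, budget, logistics, PR, ethics, hiring} — 10 topics.
No choice of 2 members does better; here strategy is left uncovered.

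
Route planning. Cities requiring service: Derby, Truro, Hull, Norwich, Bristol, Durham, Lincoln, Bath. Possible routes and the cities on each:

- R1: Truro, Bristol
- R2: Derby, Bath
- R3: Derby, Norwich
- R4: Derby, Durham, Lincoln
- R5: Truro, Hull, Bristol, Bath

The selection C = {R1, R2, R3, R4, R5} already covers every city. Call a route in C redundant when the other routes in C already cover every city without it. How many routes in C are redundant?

2

Drop R1: the rest still cover every city — redundant.
Drop R2: the rest still cover every city — redundant.
Drop R3: Norwich uncovered — not redundant.
Drop R4: Durham, Lincoln uncovered — not redundant.
Drop R5: Hull uncovered — not redundant.
2 redundant: R1, R2.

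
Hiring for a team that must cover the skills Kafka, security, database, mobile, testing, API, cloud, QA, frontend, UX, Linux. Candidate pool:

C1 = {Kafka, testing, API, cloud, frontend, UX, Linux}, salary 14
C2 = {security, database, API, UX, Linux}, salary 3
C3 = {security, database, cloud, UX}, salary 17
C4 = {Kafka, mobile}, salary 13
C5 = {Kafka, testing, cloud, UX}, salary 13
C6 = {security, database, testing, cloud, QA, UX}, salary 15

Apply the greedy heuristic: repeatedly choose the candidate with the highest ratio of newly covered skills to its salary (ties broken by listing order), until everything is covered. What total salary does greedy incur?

45

Pick 1: C2 adds 5 new (security, database, API, UX, Linux) at salary 3 (ratio 5/3).
Pick 2: C1 adds 4 new (Kafka, testing, cloud, frontend) at salary 14 (ratio 4/14).
Pick 3: C4 adds 1 new (mobile) at salary 13 (ratio 1/13).
Pick 4: C6 adds 1 new (QA) at salary 15 (ratio 1/15).
Greedy total salary: 3 + 14 + 13 + 15 = 45. (The true optimum is 42, so greedy overshoots here.)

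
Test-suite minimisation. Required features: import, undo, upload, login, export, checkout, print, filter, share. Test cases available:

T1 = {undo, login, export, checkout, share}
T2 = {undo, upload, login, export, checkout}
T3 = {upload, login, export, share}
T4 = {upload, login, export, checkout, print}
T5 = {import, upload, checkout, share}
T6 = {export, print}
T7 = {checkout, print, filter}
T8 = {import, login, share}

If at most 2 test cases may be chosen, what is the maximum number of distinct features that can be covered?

7

Choosing T1, T4 covers {undo, upload, login, export, checkout, print, share} — 7 features.
No choice of 2 test cases does better; here import, filter are left uncovered.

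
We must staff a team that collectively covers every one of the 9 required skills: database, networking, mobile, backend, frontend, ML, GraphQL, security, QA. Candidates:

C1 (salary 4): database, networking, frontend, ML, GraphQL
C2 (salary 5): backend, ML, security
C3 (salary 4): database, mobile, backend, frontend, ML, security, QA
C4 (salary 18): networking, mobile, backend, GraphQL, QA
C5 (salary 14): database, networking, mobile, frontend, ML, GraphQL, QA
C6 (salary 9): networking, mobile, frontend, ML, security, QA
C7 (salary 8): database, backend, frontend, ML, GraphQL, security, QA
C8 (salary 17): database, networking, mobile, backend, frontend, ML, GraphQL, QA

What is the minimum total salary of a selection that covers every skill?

C1, C3 cover every skill at salary 4 + 4 = 8.
Any cover uses at least 2 candidates; among all covering selections none totals below 8.

8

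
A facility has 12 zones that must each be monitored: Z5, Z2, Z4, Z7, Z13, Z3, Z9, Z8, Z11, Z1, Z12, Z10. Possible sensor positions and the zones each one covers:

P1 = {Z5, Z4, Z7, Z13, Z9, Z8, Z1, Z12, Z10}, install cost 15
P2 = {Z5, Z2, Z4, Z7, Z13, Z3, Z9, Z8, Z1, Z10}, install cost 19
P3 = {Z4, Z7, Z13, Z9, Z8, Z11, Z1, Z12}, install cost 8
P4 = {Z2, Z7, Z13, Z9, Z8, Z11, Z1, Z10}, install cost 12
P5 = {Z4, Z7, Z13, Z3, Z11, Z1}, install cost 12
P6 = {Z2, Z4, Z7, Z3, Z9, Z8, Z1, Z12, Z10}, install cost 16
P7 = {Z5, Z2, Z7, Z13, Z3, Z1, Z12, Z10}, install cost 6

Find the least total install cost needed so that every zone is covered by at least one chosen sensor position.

14

P3, P7 cover every zone at install cost 8 + 6 = 14.
Any cover uses at least 2 sensor positions; among all covering selections none totals below 14.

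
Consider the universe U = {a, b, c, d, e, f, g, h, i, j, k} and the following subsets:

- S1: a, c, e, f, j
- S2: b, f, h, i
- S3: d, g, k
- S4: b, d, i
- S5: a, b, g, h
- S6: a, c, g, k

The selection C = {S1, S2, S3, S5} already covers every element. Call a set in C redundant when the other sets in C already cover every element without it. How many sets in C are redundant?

1

Drop S1: c, e, j uncovered — not redundant.
Drop S2: i uncovered — not redundant.
Drop S3: d, k uncovered — not redundant.
Drop S5: the rest still cover every element — redundant.
1 redundant: S5.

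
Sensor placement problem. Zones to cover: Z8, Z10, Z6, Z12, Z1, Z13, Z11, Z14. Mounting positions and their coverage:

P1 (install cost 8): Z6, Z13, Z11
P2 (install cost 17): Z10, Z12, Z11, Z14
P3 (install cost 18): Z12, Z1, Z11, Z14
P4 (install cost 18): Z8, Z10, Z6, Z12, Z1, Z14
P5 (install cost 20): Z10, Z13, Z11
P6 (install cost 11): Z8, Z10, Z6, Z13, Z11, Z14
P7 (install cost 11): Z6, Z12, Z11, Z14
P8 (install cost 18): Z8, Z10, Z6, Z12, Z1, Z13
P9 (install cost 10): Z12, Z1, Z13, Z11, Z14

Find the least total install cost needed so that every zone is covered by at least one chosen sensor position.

21

P6, P9 cover every zone at install cost 11 + 10 = 21.
Any cover uses at least 2 sensor positions; among all covering selections none totals below 21.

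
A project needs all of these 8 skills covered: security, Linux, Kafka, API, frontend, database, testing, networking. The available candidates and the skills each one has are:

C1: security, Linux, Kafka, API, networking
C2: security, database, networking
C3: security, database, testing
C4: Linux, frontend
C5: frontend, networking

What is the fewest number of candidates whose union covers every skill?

C1, C3, C4 together cover {security, Linux, Kafka, API, frontend, database, testing, networking} — every skill.
No 2 of the 5 candidates cover everything (all 10 pairs fall short), so 3 is minimum.

3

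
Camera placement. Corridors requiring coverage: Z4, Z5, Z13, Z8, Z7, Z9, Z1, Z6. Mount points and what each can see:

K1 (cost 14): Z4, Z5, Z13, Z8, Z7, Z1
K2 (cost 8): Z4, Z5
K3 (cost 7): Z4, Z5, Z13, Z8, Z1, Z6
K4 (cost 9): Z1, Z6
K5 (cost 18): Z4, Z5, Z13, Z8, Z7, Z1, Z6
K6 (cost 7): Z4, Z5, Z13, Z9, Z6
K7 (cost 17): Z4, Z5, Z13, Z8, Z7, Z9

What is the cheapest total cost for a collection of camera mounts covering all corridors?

21

K1, K6 cover every corridor at cost 14 + 7 = 21.
Any cover uses at least 2 camera mounts; among all covering selections none totals below 21.
Greedy by coverage-per-cost would pick K3, K6, K1 for 28 — worse than the optimum 21.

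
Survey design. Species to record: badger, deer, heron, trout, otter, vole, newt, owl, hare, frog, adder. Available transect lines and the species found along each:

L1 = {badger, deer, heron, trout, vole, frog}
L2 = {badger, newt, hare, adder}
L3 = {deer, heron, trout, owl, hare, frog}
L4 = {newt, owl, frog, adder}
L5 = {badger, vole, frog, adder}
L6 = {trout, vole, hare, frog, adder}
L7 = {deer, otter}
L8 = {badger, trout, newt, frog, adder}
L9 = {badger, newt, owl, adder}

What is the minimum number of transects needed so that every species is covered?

4

L1, L2, L3, L7 together cover {badger, deer, heron, trout, otter, vole, newt, owl, hare, frog, adder} — every species.
No 3 of the 9 transects cover everything (all 84 triples fall short), so 4 is minimum.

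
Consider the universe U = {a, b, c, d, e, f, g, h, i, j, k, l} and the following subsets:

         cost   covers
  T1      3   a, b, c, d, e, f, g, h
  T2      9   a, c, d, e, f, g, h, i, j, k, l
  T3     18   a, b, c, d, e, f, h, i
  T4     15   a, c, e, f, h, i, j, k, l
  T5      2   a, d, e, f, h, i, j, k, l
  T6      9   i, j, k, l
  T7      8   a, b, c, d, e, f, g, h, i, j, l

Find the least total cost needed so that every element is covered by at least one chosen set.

T1, T5 cover every element at cost 3 + 2 = 5.
Any cover uses at least 2 sets; among all covering selections none totals below 5.

5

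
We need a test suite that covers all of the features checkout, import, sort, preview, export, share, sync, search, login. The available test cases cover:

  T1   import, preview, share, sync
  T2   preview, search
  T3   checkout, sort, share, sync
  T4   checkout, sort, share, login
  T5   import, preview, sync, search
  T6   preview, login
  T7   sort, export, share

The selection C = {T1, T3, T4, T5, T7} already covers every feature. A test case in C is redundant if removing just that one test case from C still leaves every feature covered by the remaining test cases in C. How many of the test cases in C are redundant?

Drop T1: the rest still cover every feature — redundant.
Drop T3: the rest still cover every feature — redundant.
Drop T4: login uncovered — not redundant.
Drop T5: search uncovered — not redundant.
Drop T7: export uncovered — not redundant.
2 redundant: T1, T3.

2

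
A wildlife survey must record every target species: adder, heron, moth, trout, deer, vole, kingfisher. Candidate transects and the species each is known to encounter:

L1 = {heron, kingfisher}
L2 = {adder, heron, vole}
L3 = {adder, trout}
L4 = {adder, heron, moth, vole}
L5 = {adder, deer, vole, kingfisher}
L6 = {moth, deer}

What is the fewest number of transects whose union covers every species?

3

L3, L4, L5 together cover {adder, heron, moth, trout, deer, vole, kingfisher} — every species.
No 2 of the 6 transects cover everything (all 15 pairs fall short), so 3 is minimum.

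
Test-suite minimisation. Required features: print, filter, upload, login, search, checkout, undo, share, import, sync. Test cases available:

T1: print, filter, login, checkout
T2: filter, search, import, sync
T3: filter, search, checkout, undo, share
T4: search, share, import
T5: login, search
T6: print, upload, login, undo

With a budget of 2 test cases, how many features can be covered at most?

Choosing T2, T6 covers {print, filter, upload, login, search, undo, import, sync} — 8 features.
No choice of 2 test cases does better; here checkout, share are left uncovered.

8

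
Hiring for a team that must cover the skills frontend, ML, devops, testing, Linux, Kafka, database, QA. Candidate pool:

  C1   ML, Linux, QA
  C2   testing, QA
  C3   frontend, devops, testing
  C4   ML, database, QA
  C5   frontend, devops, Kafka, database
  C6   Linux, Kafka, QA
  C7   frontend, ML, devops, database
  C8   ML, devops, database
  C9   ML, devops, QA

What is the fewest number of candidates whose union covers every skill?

C1, C2, C5 together cover {frontend, ML, devops, testing, Linux, Kafka, database, QA} — every skill.
No 2 of the 9 candidates cover everything (all 36 pairs fall short), so 3 is minimum.

3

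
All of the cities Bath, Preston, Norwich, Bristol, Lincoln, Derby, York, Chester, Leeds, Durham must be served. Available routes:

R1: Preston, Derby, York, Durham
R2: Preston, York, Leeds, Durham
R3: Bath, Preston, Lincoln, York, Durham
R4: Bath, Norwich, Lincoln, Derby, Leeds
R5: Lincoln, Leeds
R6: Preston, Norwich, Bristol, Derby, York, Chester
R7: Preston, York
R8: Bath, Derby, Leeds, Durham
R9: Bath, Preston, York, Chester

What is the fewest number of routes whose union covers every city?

R1, R4, R6 together cover {Bath, Preston, Norwich, Bristol, Lincoln, Derby, York, Chester, Leeds, Durham} — every city.
No 2 of the 9 routes cover everything (all 36 pairs fall short), so 3 is minimum.

3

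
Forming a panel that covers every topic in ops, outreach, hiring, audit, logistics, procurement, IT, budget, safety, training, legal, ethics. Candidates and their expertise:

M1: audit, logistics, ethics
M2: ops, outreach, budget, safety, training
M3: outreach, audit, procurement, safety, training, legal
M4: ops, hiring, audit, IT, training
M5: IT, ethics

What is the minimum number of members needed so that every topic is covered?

M1, M2, M3, M4 together cover {ops, outreach, hiring, audit, logistics, procurement, IT, budget, safety, training, legal, ethics} — every topic.
No 3 of the 5 members cover everything (all 10 triples fall short), so 4 is minimum.

4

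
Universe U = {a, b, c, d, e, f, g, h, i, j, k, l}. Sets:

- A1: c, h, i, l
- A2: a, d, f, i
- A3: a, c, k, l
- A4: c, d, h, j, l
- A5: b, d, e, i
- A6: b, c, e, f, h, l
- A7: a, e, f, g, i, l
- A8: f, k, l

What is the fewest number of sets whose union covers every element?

A3, A4, A5, A7 together cover {a, b, c, d, e, f, g, h, i, j, k, l} — every element.
No 3 of the 8 sets cover everything (all 56 triples fall short), so 4 is minimum.
Greedy (largest uncovered first) would take A6, A2, A3, A4, A7 — 5 sets — but 4 suffice.

4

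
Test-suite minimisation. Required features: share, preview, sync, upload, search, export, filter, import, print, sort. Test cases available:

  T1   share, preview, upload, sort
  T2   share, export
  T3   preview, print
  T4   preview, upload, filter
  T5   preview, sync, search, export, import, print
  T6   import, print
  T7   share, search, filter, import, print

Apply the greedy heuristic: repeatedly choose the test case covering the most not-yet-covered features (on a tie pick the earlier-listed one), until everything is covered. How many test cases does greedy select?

3

Pick 1: T5 covers 6 new features (preview, sync, search, export, import, print).
Pick 2: T1 covers 3 new features (share, upload, sort).
Pick 3: T4 covers 1 new features (filter).
Greedy uses 3 test cases.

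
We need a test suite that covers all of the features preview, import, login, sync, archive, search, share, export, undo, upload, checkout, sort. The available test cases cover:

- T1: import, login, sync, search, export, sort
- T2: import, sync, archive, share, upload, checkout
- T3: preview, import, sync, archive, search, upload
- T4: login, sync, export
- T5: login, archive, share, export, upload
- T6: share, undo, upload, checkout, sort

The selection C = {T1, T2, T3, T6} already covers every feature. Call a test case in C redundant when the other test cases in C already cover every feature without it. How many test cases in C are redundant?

1

Drop T1: login, export uncovered — not redundant.
Drop T2: the rest still cover every feature — redundant.
Drop T3: preview uncovered — not redundant.
Drop T6: undo uncovered — not redundant.
1 redundant: T2.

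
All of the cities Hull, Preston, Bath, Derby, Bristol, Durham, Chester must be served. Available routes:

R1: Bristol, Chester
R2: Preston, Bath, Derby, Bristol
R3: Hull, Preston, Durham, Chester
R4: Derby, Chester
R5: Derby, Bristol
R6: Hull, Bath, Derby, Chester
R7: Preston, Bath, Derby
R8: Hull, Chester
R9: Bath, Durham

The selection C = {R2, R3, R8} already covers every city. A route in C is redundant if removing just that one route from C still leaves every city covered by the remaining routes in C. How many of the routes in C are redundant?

Drop R2: Bath, Derby, Bristol uncovered — not redundant.
Drop R3: Durham uncovered — not redundant.
Drop R8: the rest still cover every city — redundant.
1 redundant: R8.

1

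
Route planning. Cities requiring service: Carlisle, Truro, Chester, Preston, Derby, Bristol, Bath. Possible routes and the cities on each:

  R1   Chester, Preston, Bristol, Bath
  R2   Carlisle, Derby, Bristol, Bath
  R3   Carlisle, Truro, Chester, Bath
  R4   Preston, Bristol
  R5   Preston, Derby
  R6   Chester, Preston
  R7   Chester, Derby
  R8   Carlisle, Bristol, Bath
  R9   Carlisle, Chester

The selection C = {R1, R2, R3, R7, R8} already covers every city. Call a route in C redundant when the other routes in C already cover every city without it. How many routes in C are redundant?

Drop R1: Preston uncovered — not redundant.
Drop R2: the rest still cover every city — redundant.
Drop R3: Truro uncovered — not redundant.
Drop R7: the rest still cover every city — redundant.
Drop R8: the rest still cover every city — redundant.
3 redundant: R2, R7, R8.

3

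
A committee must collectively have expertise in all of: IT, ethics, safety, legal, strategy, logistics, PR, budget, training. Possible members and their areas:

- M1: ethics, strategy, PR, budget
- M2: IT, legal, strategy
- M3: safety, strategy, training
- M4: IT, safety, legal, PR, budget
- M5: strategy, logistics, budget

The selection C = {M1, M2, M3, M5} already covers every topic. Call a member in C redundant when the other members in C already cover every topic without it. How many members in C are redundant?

Drop M1: ethics, PR uncovered — not redundant.
Drop M2: IT, legal uncovered — not redundant.
Drop M3: safety, training uncovered — not redundant.
Drop M5: logistics uncovered — not redundant.
None of the members in C is redundant.

0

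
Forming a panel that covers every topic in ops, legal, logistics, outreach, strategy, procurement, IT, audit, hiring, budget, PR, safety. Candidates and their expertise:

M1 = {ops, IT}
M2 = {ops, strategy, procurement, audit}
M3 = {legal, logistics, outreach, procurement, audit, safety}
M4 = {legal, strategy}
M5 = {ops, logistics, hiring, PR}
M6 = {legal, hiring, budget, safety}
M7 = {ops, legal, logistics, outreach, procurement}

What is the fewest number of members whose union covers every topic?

5

M1, M2, M3, M5, M6 together cover {ops, legal, logistics, outreach, strategy, procurement, IT, audit, hiring, budget, PR, safety} — every topic.
No 4 of the 7 members cover everything (all 35 size-4 selections fall short), so 5 is minimum.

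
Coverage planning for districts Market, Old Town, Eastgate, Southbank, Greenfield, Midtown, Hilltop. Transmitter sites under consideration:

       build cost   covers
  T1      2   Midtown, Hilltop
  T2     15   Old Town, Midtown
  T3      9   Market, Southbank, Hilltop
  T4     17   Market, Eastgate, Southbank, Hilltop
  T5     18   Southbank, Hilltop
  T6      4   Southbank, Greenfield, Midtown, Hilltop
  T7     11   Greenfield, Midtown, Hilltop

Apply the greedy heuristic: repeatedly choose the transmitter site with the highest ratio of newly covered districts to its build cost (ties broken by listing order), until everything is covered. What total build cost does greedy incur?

38

Pick 1: T1 adds 2 new (Midtown, Hilltop) at build cost 2 (ratio 2/2).
Pick 2: T6 adds 2 new (Southbank, Greenfield) at build cost 4 (ratio 2/4).
Pick 3: T4 adds 2 new (Market, Eastgate) at build cost 17 (ratio 2/17).
Pick 4: T2 adds 1 new (Old Town) at build cost 15 (ratio 1/15).
Greedy total build cost: 2 + 4 + 17 + 15 = 38. (The true optimum is 36, so greedy overshoots here.)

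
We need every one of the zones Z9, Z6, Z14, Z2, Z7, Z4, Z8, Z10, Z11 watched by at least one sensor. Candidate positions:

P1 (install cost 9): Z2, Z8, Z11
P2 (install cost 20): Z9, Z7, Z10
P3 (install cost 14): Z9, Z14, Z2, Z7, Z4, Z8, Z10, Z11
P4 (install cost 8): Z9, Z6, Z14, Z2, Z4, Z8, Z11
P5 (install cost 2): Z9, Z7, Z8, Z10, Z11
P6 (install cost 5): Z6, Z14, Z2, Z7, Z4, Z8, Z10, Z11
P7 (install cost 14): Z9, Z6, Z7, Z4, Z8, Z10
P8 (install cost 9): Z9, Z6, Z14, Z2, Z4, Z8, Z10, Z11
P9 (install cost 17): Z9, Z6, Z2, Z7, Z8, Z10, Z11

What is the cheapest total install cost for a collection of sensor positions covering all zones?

7

P5, P6 cover every zone at install cost 2 + 5 = 7.
Any cover uses at least 2 sensor positions; among all covering selections none totals below 7.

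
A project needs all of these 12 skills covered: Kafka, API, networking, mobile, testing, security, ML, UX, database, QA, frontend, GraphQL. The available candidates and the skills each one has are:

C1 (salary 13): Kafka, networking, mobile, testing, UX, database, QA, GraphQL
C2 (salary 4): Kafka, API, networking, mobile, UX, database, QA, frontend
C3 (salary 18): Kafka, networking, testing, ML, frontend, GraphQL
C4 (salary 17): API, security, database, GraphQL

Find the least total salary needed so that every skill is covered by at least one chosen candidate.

39

C2, C3, C4 cover every skill at salary 4 + 18 + 17 = 39.
Any cover uses at least 3 candidates; among all covering selections none totals below 39.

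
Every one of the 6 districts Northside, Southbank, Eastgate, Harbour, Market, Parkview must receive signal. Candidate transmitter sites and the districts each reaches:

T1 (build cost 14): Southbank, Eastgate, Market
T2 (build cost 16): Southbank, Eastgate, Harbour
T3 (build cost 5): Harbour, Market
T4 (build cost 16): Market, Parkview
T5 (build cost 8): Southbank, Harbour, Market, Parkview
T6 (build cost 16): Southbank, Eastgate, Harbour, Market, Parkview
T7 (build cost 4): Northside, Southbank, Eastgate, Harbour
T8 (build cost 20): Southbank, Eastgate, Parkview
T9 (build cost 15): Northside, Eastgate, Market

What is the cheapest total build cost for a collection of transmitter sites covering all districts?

T5, T7 cover every district at build cost 8 + 4 = 12.
Any cover uses at least 2 transmitter sites; among all covering selections none totals below 12.

12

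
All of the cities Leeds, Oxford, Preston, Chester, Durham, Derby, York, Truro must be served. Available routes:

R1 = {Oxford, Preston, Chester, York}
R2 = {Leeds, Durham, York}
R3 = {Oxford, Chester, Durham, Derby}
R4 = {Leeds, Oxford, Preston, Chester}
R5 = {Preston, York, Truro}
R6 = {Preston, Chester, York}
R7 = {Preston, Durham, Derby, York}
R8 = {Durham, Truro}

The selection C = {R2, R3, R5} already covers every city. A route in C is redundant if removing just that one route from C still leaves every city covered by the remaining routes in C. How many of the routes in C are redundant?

Drop R2: Leeds uncovered — not redundant.
Drop R3: Oxford, Chester, Derby uncovered — not redundant.
Drop R5: Preston, Truro uncovered — not redundant.
None of the routes in C is redundant.

0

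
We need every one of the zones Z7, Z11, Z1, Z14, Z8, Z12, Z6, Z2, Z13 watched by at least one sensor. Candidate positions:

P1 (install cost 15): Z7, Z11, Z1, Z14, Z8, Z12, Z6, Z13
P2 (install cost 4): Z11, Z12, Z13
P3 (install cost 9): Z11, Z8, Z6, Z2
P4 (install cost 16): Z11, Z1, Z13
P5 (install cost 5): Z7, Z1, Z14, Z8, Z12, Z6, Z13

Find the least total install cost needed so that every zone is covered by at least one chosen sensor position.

P3, P5 cover every zone at install cost 9 + 5 = 14.
Any cover uses at least 2 sensor positions; among all covering selections none totals below 14.

14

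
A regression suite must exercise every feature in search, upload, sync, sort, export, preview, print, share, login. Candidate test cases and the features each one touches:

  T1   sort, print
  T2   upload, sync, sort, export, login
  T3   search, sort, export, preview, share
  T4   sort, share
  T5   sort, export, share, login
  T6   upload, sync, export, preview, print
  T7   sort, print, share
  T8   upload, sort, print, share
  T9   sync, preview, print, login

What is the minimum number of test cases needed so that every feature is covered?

T1, T2, T3 together cover {search, upload, sync, sort, export, preview, print, share, login} — every feature.
No 2 of the 9 test cases cover everything (all 36 pairs fall short), so 3 is minimum.

3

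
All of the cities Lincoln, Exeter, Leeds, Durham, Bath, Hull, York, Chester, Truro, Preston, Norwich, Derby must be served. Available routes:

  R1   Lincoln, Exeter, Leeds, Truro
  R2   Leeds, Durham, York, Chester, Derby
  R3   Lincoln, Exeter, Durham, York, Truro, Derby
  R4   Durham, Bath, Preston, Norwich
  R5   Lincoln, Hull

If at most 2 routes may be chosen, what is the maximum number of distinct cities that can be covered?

Choosing R3, R4 covers {Lincoln, Exeter, Durham, Bath, York, Truro, Preston, Norwich, Derby} — 9 cities.
No choice of 2 routes does better; here Leeds, Hull, Chester are left uncovered.

9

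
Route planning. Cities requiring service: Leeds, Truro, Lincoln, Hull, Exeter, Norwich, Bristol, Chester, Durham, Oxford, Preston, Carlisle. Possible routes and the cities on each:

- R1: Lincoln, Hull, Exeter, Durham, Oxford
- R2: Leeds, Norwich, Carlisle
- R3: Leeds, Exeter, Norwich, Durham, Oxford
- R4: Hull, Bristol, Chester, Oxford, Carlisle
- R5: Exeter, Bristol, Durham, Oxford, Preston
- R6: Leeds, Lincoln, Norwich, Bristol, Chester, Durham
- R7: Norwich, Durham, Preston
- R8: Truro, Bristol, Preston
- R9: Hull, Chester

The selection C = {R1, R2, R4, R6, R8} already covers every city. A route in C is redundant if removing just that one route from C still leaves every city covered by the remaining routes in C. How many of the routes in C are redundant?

Drop R1: Exeter uncovered — not redundant.
Drop R2: the rest still cover every city — redundant.
Drop R4: the rest still cover every city — redundant.
Drop R6: the rest still cover every city — redundant.
Drop R8: Truro, Preston uncovered — not redundant.
3 redundant: R2, R4, R6.

3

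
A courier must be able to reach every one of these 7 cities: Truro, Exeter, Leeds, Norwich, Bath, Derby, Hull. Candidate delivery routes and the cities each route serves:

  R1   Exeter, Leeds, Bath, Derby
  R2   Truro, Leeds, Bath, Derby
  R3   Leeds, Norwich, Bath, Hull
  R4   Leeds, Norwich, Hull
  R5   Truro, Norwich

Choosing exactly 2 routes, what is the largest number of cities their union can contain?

Choosing R1, R3 covers {Exeter, Leeds, Norwich, Bath, Derby, Hull} — 6 cities.
No choice of 2 routes does better; here Truro is left uncovered.

6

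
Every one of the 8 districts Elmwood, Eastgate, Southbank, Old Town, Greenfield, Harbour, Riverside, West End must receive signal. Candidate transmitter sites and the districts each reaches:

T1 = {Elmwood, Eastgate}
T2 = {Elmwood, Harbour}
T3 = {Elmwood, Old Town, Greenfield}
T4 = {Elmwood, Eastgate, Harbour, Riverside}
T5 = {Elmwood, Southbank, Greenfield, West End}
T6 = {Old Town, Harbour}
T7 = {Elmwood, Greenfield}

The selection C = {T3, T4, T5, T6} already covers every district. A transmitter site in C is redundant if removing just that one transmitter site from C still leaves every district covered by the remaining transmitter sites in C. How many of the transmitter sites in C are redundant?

Drop T3: the rest still cover every district — redundant.
Drop T4: Eastgate, Riverside uncovered — not redundant.
Drop T5: Southbank, West End uncovered — not redundant.
Drop T6: the rest still cover every district — redundant.
2 redundant: T3, T6.

2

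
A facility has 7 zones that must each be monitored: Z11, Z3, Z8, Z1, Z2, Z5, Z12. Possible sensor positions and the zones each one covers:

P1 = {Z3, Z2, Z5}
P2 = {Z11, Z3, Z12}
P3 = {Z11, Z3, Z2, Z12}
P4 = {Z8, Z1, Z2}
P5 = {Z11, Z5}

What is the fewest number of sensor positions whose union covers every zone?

3

P1, P2, P4 together cover {Z11, Z3, Z8, Z1, Z2, Z5, Z12} — every zone.
No 2 of the 5 sensor positions cover everything (all 10 pairs fall short), so 3 is minimum.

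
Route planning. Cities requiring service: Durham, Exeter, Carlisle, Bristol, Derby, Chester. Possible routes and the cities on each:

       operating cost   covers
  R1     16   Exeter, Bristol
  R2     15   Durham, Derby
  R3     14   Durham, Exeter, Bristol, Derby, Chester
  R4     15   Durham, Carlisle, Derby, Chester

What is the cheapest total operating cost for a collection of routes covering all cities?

R3, R4 cover every city at operating cost 14 + 15 = 29.
Any cover uses at least 2 routes; among all covering selections none totals below 29.

29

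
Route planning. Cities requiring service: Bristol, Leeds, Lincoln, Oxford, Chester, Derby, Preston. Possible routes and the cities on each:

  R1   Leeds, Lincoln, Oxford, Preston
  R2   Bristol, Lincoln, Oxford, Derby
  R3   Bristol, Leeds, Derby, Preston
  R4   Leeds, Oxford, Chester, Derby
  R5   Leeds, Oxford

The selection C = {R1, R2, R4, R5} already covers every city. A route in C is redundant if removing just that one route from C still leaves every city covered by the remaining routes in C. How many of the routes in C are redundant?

1

Drop R1: Preston uncovered — not redundant.
Drop R2: Bristol uncovered — not redundant.
Drop R4: Chester uncovered — not redundant.
Drop R5: the rest still cover every city — redundant.
1 redundant: R5.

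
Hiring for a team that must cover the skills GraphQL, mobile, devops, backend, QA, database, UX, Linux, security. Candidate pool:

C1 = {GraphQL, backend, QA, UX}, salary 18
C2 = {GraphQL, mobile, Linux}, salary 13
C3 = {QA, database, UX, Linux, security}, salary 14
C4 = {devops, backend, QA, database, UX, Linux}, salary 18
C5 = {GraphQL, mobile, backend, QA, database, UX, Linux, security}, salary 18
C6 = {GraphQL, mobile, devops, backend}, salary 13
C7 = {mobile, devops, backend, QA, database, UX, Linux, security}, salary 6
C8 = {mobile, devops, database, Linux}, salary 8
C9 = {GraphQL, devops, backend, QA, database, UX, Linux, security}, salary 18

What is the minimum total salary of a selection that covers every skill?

C2, C7 cover every skill at salary 13 + 6 = 19.
Any cover uses at least 2 candidates; among all covering selections none totals below 19.

19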